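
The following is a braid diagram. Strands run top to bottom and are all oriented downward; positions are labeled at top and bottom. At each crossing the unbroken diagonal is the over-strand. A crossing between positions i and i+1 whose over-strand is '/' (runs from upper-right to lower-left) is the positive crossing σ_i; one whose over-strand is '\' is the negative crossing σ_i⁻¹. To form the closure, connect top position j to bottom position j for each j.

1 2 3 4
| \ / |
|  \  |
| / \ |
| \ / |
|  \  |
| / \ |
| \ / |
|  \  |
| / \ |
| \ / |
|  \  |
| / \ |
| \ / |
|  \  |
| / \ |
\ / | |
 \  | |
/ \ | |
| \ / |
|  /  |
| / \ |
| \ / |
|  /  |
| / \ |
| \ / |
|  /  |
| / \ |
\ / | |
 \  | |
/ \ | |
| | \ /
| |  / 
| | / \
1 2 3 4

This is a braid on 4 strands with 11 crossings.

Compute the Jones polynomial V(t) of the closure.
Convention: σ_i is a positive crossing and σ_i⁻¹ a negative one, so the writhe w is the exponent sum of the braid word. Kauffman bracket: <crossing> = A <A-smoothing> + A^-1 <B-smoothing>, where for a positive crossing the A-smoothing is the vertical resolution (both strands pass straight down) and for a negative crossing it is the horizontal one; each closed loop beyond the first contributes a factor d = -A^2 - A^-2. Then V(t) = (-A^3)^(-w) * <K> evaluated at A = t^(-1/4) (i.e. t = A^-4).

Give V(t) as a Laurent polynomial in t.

-1 + 2*t^-1 - 2*t^-2 + 4*t^-3 - 3*t^-4 + 3*t^-5 - 2*t^-6 + t^-7 - t^-8

Derivation:
Reading the diagram top to bottom ('/'-over between positions i,i+1 = s_i, '\'-over = s_i^-1): braid word = s2^-1 s2^-1 s2^-1 s2^-1 s2^-1 s1^-1 s2 s2 s2 s1^-1 s3.
The presented braid s2^-1 s2^-1 s2^-1 s2^-1 s2^-1 s1^-1 s2 s2 s2 s1^-1 s3 on 4 strands reduces by inverse Markov moves (closure unchanged at each step):
  Destabilize: the word has the form β·s3 where s3 occurs only as the final letter (β ∈ B_3); drop it and the last strand → 3 strands.
Reduced to β = s2^-1 s2^-1 s2^-1 s2^-1 s2^-1 s1^-1 s2 s2 s2 s1^-1 on 3 strands, 10 crossings.
Compute on β:
Braid: s2^-1 s2^-1 s2^-1 s2^-1 s2^-1 s1^-1 s2 s2 s2 s1^-1 on 3 strands, 10 crossings.
Writhe w = (#positive) - (#negative) = 3 - 7 = -4.
Enumerate smoothing states for the bracket polynomial. There are 2^10 = 1024 states.
Each crossing splits two ways (0=vertical, 1=horizontal). The state's weight is A^(#A-smoothings - #B-smoothings) * d^(loops - 1).
Tabulate the states by total A-exponent and number of loops L (A-exp: L × count):
  A^10: L=6 ×1
  A^8: L=5 ×10
  A^6: L=4 ×35, L=6 ×10
  A^4: L=3 ×60, L=5 ×50, L=7 ×10
  A^2: L=2 ×55, L=4 ×100, L=6 ×50, L=8 ×5
  A^0: L=1 ×25, L=3 ×101, L=5 ×100, L=7 ×25, L=9 ×1
  A^-2: L=2 ×55, L=4 ×100, L=6 ×50, L=8 ×5
  A^-4: L=1 ×6, L=3 ×54, L=5 ×50, L=7 ×10
  A^-6: L=2 ×9, L=4 ×26, L=6 ×10
  A^-8: L=3 ×5, L=5 ×5
  A^-10: L=4 ×1
Each group contributes A^e * Σ count * d^(L-1):
Powers of d = -A^2 - A^-2: d^2 = A^4 + 2 + A^-4; d^3 = -A^6 - 3*A^2 - 3*A^-2 - A^-6; d^4 = A^8 + 4*A^4 + 6 + 4*A^-4 + A^-8; d^5 = -A^10 - 5*A^6 - 10*A^2 - 10*A^-2 - 5*A^-6 - A^-10; d^6 = A^12 + 6*A^8 + 15*A^4 + 20 + 15*A^-4 + 6*A^-8 + A^-12; d^7 = -A^14 - 7*A^10 - 21*A^6 - 35*A^2 - 35*A^-2 - 21*A^-6 - 7*A^-10 - A^-14; d^8 = A^16 + 8*A^12 + 28*A^8 + 56*A^4 + 70 + 56*A^-4 + 28*A^-8 + 8*A^-12 + A^-16.
  A^10 * (d^5) = -A^20 - 5*A^16 - 10*A^12 - 10*A^8 - 5*A^4 - 1
  A^8 * (10*d^4) = 10*A^16 + 40*A^12 + 60*A^8 + 40*A^4 + 10
  A^6 * (35*d^3 + 10*d^5) = -10*A^16 - 85*A^12 - 205*A^8 - 205*A^4 - 85 - 10*A^-4
  A^4 * (60*d^2 + 50*d^4 + 10*d^6) = 10*A^16 + 110*A^12 + 410*A^8 + 620*A^4 + 410 + 110*A^-4 + 10*A^-8
  A^2 * (55*d + 100*d^3 + 50*d^5 + 5*d^7) = -5*A^16 - 85*A^12 - 455*A^8 - 1030*A^4 - 1030 - 455*A^-4 - 85*A^-8 - 5*A^-12
  A^0 * (25 + 101*d^2 + 100*d^4 + 25*d^6 + d^8) = A^16 + 33*A^12 + 278*A^8 + 932*A^4 + 1397 + 932*A^-4 + 278*A^-8 + 33*A^-12 + A^-16
  A^-2 * (55*d + 100*d^3 + 50*d^5 + 5*d^7) = -5*A^12 - 85*A^8 - 455*A^4 - 1030 - 1030*A^-4 - 455*A^-8 - 85*A^-12 - 5*A^-16
  A^-4 * (6 + 54*d^2 + 50*d^4 + 10*d^6) = 10*A^8 + 110*A^4 + 404 + 614*A^-4 + 404*A^-8 + 110*A^-12 + 10*A^-16
  A^-6 * (9*d + 26*d^3 + 10*d^5) = -10*A^4 - 76 - 187*A^-4 - 187*A^-8 - 76*A^-12 - 10*A^-16
  A^-8 * (5*d^2 + 5*d^4) = 5 + 25*A^-4 + 40*A^-8 + 25*A^-12 + 5*A^-16
  A^-10 * (d^3) = -A^-4 - 3*A^-8 - 3*A^-12 - A^-16
Summing the groups: <K> = -A^20 + A^16 - 2*A^12 + 3*A^8 - 3*A^4 + 4 - 2*A^-4 + 2*A^-8 - A^-12
Normalise by the writhe: (-A^3)^(-w) = (-A^3)^(4) = A^12, so f(A) = A^12 * <K> = -A^32 + A^28 - 2*A^24 + 3*A^20 - 3*A^16 + 4*A^12 - 2*A^8 + 2*A^4 - 1.
Substitute A = t^(-1/4), i.e. A^e → t^(-e/4): V(t) = -1 + 2*t^-1 - 2*t^-2 + 4*t^-3 - 3*t^-4 + 3*t^-5 - 2*t^-6 + t^-7 - t^-8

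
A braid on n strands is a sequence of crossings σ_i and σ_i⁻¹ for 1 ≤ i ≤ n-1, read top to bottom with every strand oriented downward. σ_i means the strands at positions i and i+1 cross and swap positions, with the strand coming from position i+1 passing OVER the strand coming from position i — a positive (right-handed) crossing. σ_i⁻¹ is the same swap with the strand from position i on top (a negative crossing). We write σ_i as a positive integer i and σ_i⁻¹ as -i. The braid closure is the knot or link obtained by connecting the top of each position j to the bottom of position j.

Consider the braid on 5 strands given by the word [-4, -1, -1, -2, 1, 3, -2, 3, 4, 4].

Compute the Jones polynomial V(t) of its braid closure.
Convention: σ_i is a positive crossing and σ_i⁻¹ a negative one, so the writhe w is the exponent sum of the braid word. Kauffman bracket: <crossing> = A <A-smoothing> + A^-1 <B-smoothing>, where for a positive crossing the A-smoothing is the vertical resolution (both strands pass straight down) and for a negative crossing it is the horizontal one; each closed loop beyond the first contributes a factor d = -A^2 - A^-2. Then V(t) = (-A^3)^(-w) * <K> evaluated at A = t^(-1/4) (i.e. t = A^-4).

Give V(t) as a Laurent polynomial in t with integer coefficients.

t^2 - t + 2 - 2*t^-1 + t^-2 - t^-3 + t^-4

Derivation:
The presented braid s4^-1 s1^-1 s1^-1 s2^-1 s1 s3 s2^-1 s3 s4 s4 on 5 strands reduces by inverse Markov moves (closure unchanged at each step):
  Deconjugate: the word is γ·β·γ⁻¹ with γ = s4^-1 (prefix) and γ⁻¹ = s4 (suffix); strip both.
  Destabilize: the word has the form β·s4 where s4 occurs only as the final letter (β ∈ B_4); drop it and the last strand → 4 strands.
Reduced to β = s1^-1 s1^-1 s2^-1 s1 s3 s2^-1 s3 on 4 strands, 7 crossings.
Compute on β:
Braid: s1^-1 s1^-1 s2^-1 s1 s3 s2^-1 s3 on 4 strands, 7 crossings.
Writhe w = (#positive) - (#negative) = 3 - 4 = -1.
State-sum expansion of <K>. There are 2^7 = 128 states.
Each crossing splits two ways (0=vertical, 1=horizontal). The state's weight is A^(#A-smoothings - #B-smoothings) * d^(loops - 1).
Tabulate the states by total A-exponent and number of loops L (A-exp: L × count):
  A^7: L=4 ×1
  A^5: L=3 ×7
  A^3: L=2 ×17, L=4 ×4
  A^1: L=1 ×14, L=3 ×20, L=5 ×1
  A^-1: L=2 ×27, L=4 ×8
  A^-3: L=1 ×5, L=3 ×15, L=5 ×1
  A^-5: L=2 ×4, L=4 ×3
  A^-7: L=3 ×1
Each group contributes A^e * Σ count * d^(L-1):
Powers of d = -A^2 - A^-2: d^2 = A^4 + 2 + A^-4; d^3 = -A^6 - 3*A^2 - 3*A^-2 - A^-6; d^4 = A^8 + 4*A^4 + 6 + 4*A^-4 + A^-8.
  A^7 * (d^3) = -A^13 - 3*A^9 - 3*A^5 - A
  A^5 * (7*d^2) = 7*A^9 + 14*A^5 + 7*A
  A^3 * (17*d + 4*d^3) = -4*A^9 - 29*A^5 - 29*A - 4*A^-3
  A^1 * (14 + 20*d^2 + d^4) = A^9 + 24*A^5 + 60*A + 24*A^-3 + A^-7
  A^-1 * (27*d + 8*d^3) = -8*A^5 - 51*A - 51*A^-3 - 8*A^-7
  A^-3 * (5 + 15*d^2 + d^4) = A^5 + 19*A + 41*A^-3 + 19*A^-7 + A^-11
  A^-5 * (4*d + 3*d^3) = -3*A - 13*A^-3 - 13*A^-7 - 3*A^-11
  A^-7 * (d^2) = A^-3 + 2*A^-7 + A^-11
Summing the groups: <K> = -A^13 + A^9 - A^5 + 2*A - 2*A^-3 + A^-7 - A^-11
Normalise by the writhe: (-A^3)^(-w) = (-A^3)^(1) = -A^3, so f(A) = -A^3 * <K> = A^16 - A^12 + A^8 - 2*A^4 + 2 - A^-4 + A^-8.
Substitute A = t^(-1/4), i.e. A^e → t^(-e/4): V(t) = t^2 - t + 2 - 2*t^-1 + t^-2 - t^-3 + t^-4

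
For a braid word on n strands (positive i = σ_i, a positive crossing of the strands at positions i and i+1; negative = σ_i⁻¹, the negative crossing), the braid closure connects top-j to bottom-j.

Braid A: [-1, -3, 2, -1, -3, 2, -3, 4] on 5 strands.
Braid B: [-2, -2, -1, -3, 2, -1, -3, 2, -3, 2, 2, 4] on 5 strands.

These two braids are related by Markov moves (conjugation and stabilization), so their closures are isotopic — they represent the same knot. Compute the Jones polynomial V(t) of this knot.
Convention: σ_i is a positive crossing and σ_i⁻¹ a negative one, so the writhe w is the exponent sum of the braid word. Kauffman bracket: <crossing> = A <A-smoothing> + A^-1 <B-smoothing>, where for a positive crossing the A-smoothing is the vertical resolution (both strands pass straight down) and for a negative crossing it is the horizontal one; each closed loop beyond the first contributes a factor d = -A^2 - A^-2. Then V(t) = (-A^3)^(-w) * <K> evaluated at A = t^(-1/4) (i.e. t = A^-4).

Markov-equivalent braids have isotopic closures, hence identical knot invariants. Strip the Markov moves from each word to reach a common short braid β, then compute V(t) once on β.
Braid A: s1^-1 s3^-1 s2 s1^-1 s3^-1 s2 s3^-1 s4 on 5 strands reduces by inverse Markov moves (closure unchanged at each step):
  Destabilize: the word has the form β·s4 where s4 occurs only as the final letter (β ∈ B_4); drop it and the last strand → 4 strands.
Reduced to β = s1^-1 s3^-1 s2 s1^-1 s3^-1 s2 s3^-1 on 4 strands, 7 crossings.
Braid B: s2^-1 s2^-1 s1^-1 s3^-1 s2 s1^-1 s3^-1 s2 s3^-1 s2 s2 s4 on 5 strands reduces by inverse Markov moves (closure unchanged at each step):
  Destabilize: the word has the form β·s4 where s4 occurs only as the final letter (β ∈ B_4); drop it and the last strand → 4 strands.
  Deconjugate: the word is γ·β·γ⁻¹ with γ = s2^-1 s2^-1 (prefix) and γ⁻¹ = s2 s2 (suffix); strip both.
Reduced to β = s1^-1 s3^-1 s2 s1^-1 s3^-1 s2 s3^-1 on 4 strands, 7 crossings.
Both give the same β = s1^-1 s3^-1 s2 s1^-1 s3^-1 s2 s3^-1 on 4 strands, so one state sum suffices:
Braid: s1^-1 s3^-1 s2 s1^-1 s3^-1 s2 s3^-1 on 4 strands, 7 crossings.
Writhe w = (#positive) - (#negative) = 2 - 5 = -3.
Enumerate smoothing states for the bracket polynomial. There are 2^7 = 128 states.
For each crossing: s=0 is the vertical smoothing, s=1 horizontal. Crossing k contributes A^(sign_k * (1 - 2*s_k)); loop factor d = -A^2 - A^-2.
Tabulate the states by total A-exponent and number of loops L (A-exp: L × count):
  A^7: L=5 ×1
  A^5: L=4 ×7
  A^3: L=3 ×20, L=5 ×1
  A^1: L=2 ×29, L=4 ×6
  A^-1: L=1 ×19, L=3 ×16
  A^-3: L=2 ×19, L=4 ×2
  A^-5: L=3 ×7
  A^-7: L=4 ×1
Each group contributes A^e * Σ count * d^(L-1):
Powers of d = -A^2 - A^-2: d^2 = A^4 + 2 + A^-4; d^3 = -A^6 - 3*A^2 - 3*A^-2 - A^-6; d^4 = A^8 + 4*A^4 + 6 + 4*A^-4 + A^-8.
  A^7 * (d^4) = A^15 + 4*A^11 + 6*A^7 + 4*A^3 + A^-1
  A^5 * (7*d^3) = -7*A^11 - 21*A^7 - 21*A^3 - 7*A^-1
  A^3 * (20*d^2 + d^4) = A^11 + 24*A^7 + 46*A^3 + 24*A^-1 + A^-5
  A^1 * (29*d + 6*d^3) = -6*A^7 - 47*A^3 - 47*A^-1 - 6*A^-5
  A^-1 * (19 + 16*d^2) = 16*A^3 + 51*A^-1 + 16*A^-5
  A^-3 * (19*d + 2*d^3) = -2*A^3 - 25*A^-1 - 25*A^-5 - 2*A^-9
  A^-5 * (7*d^2) = 7*A^-1 + 14*A^-5 + 7*A^-9
  A^-7 * (d^3) = -A^-1 - 3*A^-5 - 3*A^-9 - A^-13
Summing the groups: <K> = A^15 - 2*A^11 + 3*A^7 - 4*A^3 + 3*A^-1 - 3*A^-5 + 2*A^-9 - A^-13
Normalise by the writhe: (-A^3)^(-w) = (-A^3)^(3) = -A^9, so f(A) = -A^9 * <K> = -A^24 + 2*A^20 - 3*A^16 + 4*A^12 - 3*A^8 + 3*A^4 - 2 + A^-4.
Substitute A = t^(-1/4), i.e. A^e → t^(-e/4): V(t) = t - 2 + 3*t^-1 - 3*t^-2 + 4*t^-3 - 3*t^-4 + 2*t^-5 - t^-6

Answer: t - 2 + 3*t^-1 - 3*t^-2 + 4*t^-3 - 3*t^-4 + 2*t^-5 - t^-6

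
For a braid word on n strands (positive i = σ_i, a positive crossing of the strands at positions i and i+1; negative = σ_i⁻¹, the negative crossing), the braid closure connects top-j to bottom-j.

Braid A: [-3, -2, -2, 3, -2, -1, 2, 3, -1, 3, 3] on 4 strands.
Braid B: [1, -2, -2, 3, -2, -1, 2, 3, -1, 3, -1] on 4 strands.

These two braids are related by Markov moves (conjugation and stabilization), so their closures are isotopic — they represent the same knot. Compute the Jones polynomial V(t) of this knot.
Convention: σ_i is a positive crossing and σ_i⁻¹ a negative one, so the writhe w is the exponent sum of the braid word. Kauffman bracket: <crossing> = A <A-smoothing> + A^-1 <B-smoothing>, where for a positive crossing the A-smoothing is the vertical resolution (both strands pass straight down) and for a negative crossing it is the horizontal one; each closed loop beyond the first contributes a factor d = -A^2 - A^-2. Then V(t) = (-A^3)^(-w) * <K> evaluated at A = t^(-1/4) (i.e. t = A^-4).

Markov-equivalent braids have isotopic closures, hence identical knot invariants. Strip the Markov moves from each word to reach a common short braid β, then compute V(t) once on β.
Braid A: s3^-1 s2^-1 s2^-1 s3 s2^-1 s1^-1 s2 s3 s1^-1 s3 s3 on 4 strands reduces by inverse Markov moves (closure unchanged at each step):
  Deconjugate: the word is γ·β·γ⁻¹ with γ = s3^-1 (prefix) and γ⁻¹ = s3 (suffix); strip both.
Reduced to β = s2^-1 s2^-1 s3 s2^-1 s1^-1 s2 s3 s1^-1 s3 on 4 strands, 9 crossings.
Braid B: s1 s2^-1 s2^-1 s3 s2^-1 s1^-1 s2 s3 s1^-1 s3 s1^-1 on 4 strands reduces by inverse Markov moves (closure unchanged at each step):
  Deconjugate: the word is γ·β·γ⁻¹ with γ = s1 (prefix) and γ⁻¹ = s1^-1 (suffix); strip both.
Reduced to β = s2^-1 s2^-1 s3 s2^-1 s1^-1 s2 s3 s1^-1 s3 on 4 strands, 9 crossings.
Both give the same β = s2^-1 s2^-1 s3 s2^-1 s1^-1 s2 s3 s1^-1 s3 on 4 strands, so one state sum suffices:
Braid: s2^-1 s2^-1 s3 s2^-1 s1^-1 s2 s3 s1^-1 s3 on 4 strands, 9 crossings.
Writhe w = (#positive) - (#negative) = 4 - 5 = -1.
Enumerate smoothing states for the bracket polynomial. There are 2^9 = 512 states.
Smooth each crossing (0=||, 1=⌣⌢); contribution A^(Σ sign_k(1-2s_k)) * d^(L-1).
Tabulate the states by total A-exponent and number of loops L (A-exp: L × count):
  A^9: L=5 ×1
  A^7: L=4 ×9
  A^5: L=3 ×32, L=5 ×4
  A^3: L=2 ×55, L=4 ×28, L=6 ×1
  A^1: L=1 ×39, L=3 ×77, L=5 ×10
  A^-1: L=2 ×87, L=4 ×38, L=6 ×1
  A^-3: L=1 ×14, L=3 ×64, L=5 ×6
  A^-5: L=2 ×17, L=4 ×19
  A^-7: L=3 ×7, L=5 ×2
  A^-9: L=4 ×1
Each group contributes A^e * Σ count * d^(L-1):
Powers of d = -A^2 - A^-2: d^2 = A^4 + 2 + A^-4; d^3 = -A^6 - 3*A^2 - 3*A^-2 - A^-6; d^4 = A^8 + 4*A^4 + 6 + 4*A^-4 + A^-8; d^5 = -A^10 - 5*A^6 - 10*A^2 - 10*A^-2 - 5*A^-6 - A^-10.
  A^9 * (d^4) = A^17 + 4*A^13 + 6*A^9 + 4*A^5 + A
  A^7 * (9*d^3) = -9*A^13 - 27*A^9 - 27*A^5 - 9*A
  A^5 * (32*d^2 + 4*d^4) = 4*A^13 + 48*A^9 + 88*A^5 + 48*A + 4*A^-3
  A^3 * (55*d + 28*d^3 + d^5) = -A^13 - 33*A^9 - 149*A^5 - 149*A - 33*A^-3 - A^-7
  A^1 * (39 + 77*d^2 + 10*d^4) = 10*A^9 + 117*A^5 + 253*A + 117*A^-3 + 10*A^-7
  A^-1 * (87*d + 38*d^3 + d^5) = -A^9 - 43*A^5 - 211*A - 211*A^-3 - 43*A^-7 - A^-11
  A^-3 * (14 + 64*d^2 + 6*d^4) = 6*A^5 + 88*A + 178*A^-3 + 88*A^-7 + 6*A^-11
  A^-5 * (17*d + 19*d^3) = -19*A - 74*A^-3 - 74*A^-7 - 19*A^-11
  A^-7 * (7*d^2 + 2*d^4) = 2*A + 15*A^-3 + 26*A^-7 + 15*A^-11 + 2*A^-15
  A^-9 * (d^3) = -A^-3 - 3*A^-7 - 3*A^-11 - A^-15
Summing the groups: <K> = A^17 - 2*A^13 + 3*A^9 - 4*A^5 + 4*A - 5*A^-3 + 3*A^-7 - 2*A^-11 + A^-15
Normalise by the writhe: (-A^3)^(-w) = (-A^3)^(1) = -A^3, so f(A) = -A^3 * <K> = -A^20 + 2*A^16 - 3*A^12 + 4*A^8 - 4*A^4 + 5 - 3*A^-4 + 2*A^-8 - A^-12.
Substitute A = t^(-1/4), i.e. A^e → t^(-e/4): V(t) = -t^3 + 2*t^2 - 3*t + 5 - 4*t^-1 + 4*t^-2 - 3*t^-3 + 2*t^-4 - t^-5

Answer: -t^3 + 2*t^2 - 3*t + 5 - 4*t^-1 + 4*t^-2 - 3*t^-3 + 2*t^-4 - t^-5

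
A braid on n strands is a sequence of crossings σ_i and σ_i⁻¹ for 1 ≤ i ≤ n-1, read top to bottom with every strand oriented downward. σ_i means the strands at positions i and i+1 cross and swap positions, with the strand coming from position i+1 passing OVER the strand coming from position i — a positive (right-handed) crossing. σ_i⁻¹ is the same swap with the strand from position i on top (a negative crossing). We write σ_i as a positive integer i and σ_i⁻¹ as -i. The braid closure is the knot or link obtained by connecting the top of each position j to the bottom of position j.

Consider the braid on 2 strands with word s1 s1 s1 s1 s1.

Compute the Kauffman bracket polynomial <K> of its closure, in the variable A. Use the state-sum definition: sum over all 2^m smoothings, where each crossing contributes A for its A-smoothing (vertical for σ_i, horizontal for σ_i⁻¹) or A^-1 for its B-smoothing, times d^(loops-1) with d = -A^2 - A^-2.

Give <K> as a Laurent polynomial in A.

Braid: s1 s1 s1 s1 s1 on 2 strands, 5 crossings.
Writhe w = (#positive) - (#negative) = 5 - 0 = 5.
Enumerate smoothing states for the bracket polynomial. There are 2^5 = 32 states.
Each crossing splits two ways (0=vertical, 1=horizontal). The state's weight is A^(#A-smoothings - #B-smoothings) * d^(loops - 1).
  state 00000: A-exp=+5, loops=2, term = A^5 * d^1
  state 00001: A-exp=+3, loops=1, term = A^3 * d^0
  state 00010: A-exp=+3, loops=1, term = A^3 * d^0
  state 00011: A-exp=+1, loops=2, term = A^1 * d^1
  state 00100: A-exp=+3, loops=1, term = A^3 * d^0
  state 00101: A-exp=+1, loops=2, term = A^1 * d^1
  state 00110: A-exp=+1, loops=2, term = A^1 * d^1
  state 00111: A-exp=-1, loops=3, term = A^-1 * d^2
  state 01000: A-exp=+3, loops=1, term = A^3 * d^0
  state 01001: A-exp=+1, loops=2, term = A^1 * d^1
  state 01010: A-exp=+1, loops=2, term = A^1 * d^1
  state 01011: A-exp=-1, loops=3, term = A^-1 * d^2
  state 01100: A-exp=+1, loops=2, term = A^1 * d^1
  state 01101: A-exp=-1, loops=3, term = A^-1 * d^2
  state 01110: A-exp=-1, loops=3, term = A^-1 * d^2
  state 01111: A-exp=-3, loops=4, term = A^-3 * d^3
  state 10000: A-exp=+3, loops=1, term = A^3 * d^0
  state 10001: A-exp=+1, loops=2, term = A^1 * d^1
  state 10010: A-exp=+1, loops=2, term = A^1 * d^1
  state 10011: A-exp=-1, loops=3, term = A^-1 * d^2
  state 10100: A-exp=+1, loops=2, term = A^1 * d^1
  state 10101: A-exp=-1, loops=3, term = A^-1 * d^2
  state 10110: A-exp=-1, loops=3, term = A^-1 * d^2
  state 10111: A-exp=-3, loops=4, term = A^-3 * d^3
  state 11000: A-exp=+1, loops=2, term = A^1 * d^1
  state 11001: A-exp=-1, loops=3, term = A^-1 * d^2
  state 11010: A-exp=-1, loops=3, term = A^-1 * d^2
  state 11011: A-exp=-3, loops=4, term = A^-3 * d^3
  state 11100: A-exp=-1, loops=3, term = A^-1 * d^2
  state 11101: A-exp=-3, loops=4, term = A^-3 * d^3
  state 11110: A-exp=-3, loops=4, term = A^-3 * d^3
  state 11111: A-exp=-5, loops=5, term = A^-5 * d^4
Collect the terms by A-exponent (count of states per loop number):
Powers of d = -A^2 - A^-2: d^2 = A^4 + 2 + A^-4; d^3 = -A^6 - 3*A^2 - 3*A^-2 - A^-6; d^4 = A^8 + 4*A^4 + 6 + 4*A^-4 + A^-8.
  A^5 * (d) = -A^7 - A^3
  A^3 * (5) = 5*A^3
  A^1 * (10*d) = -10*A^3 - 10*A^-1
  A^-1 * (10*d^2) = 10*A^3 + 20*A^-1 + 10*A^-5
  A^-3 * (5*d^3) = -5*A^3 - 15*A^-1 - 15*A^-5 - 5*A^-9
  A^-5 * (d^4) = A^3 + 4*A^-1 + 6*A^-5 + 4*A^-9 + A^-13
Summing the groups: <K> = -A^7 - A^-1 + A^-5 - A^-9 + A^-13

Answer: -A^7 - A^-1 + A^-5 - A^-9 + A^-13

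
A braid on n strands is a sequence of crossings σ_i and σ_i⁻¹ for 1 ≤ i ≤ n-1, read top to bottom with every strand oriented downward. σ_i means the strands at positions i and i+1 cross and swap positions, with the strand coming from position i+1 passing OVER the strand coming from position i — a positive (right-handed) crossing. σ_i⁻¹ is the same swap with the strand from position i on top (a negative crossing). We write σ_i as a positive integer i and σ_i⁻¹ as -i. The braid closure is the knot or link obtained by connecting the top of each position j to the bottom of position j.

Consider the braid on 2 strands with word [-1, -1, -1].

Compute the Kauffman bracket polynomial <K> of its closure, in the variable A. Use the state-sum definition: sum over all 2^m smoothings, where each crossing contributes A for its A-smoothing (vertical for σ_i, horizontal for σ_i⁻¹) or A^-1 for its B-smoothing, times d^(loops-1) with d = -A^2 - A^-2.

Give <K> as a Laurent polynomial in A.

A^7 - A^3 - A^-5

Derivation:
Braid: s1^-1 s1^-1 s1^-1 on 2 strands, 3 crossings.
Writhe w = (#positive) - (#negative) = 0 - 3 = -3.
Computing the Kauffman bracket via state sum. There are 2^3 = 8 states.
Each crossing splits two ways (0=vertical, 1=horizontal). The state's weight is A^(#A-smoothings - #B-smoothings) * d^(loops - 1).
  state 000: A-exp=-3, loops=2, term = A^-3 * d^1
  state 001: A-exp=-1, loops=1, term = A^-1 * d^0
  state 010: A-exp=-1, loops=1, term = A^-1 * d^0
  state 011: A-exp=+1, loops=2, term = A^1 * d^1
  state 100: A-exp=-1, loops=1, term = A^-1 * d^0
  state 101: A-exp=+1, loops=2, term = A^1 * d^1
  state 110: A-exp=+1, loops=2, term = A^1 * d^1
  state 111: A-exp=+3, loops=3, term = A^3 * d^2
Collect the terms by A-exponent (count of states per loop number):
Powers of d = -A^2 - A^-2: d^2 = A^4 + 2 + A^-4.
  A^3 * (d^2) = A^7 + 2*A^3 + A^-1
  A^1 * (3*d) = -3*A^3 - 3*A^-1
  A^-1 * (3) = 3*A^-1
  A^-3 * (d) = -A^-1 - A^-5
Summing the groups: <K> = A^7 - A^3 - A^-5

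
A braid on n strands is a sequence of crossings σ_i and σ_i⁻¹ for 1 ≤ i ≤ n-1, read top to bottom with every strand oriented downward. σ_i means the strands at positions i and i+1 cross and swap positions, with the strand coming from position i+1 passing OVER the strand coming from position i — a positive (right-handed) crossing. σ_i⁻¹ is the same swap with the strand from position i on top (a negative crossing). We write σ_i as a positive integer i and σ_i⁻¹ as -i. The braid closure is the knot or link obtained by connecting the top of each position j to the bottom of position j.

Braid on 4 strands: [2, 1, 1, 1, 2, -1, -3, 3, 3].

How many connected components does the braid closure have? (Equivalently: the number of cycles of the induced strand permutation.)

Track the strand permutation on 4 strands, starting from identity.
  step 1: s2 swaps positions 2,3 -> [1 3 2 4]
  step 2: s1 swaps positions 1,2 -> [3 1 2 4]
  step 3: s1 swaps positions 1,2 -> [1 3 2 4]
  step 4: s1 swaps positions 1,2 -> [3 1 2 4]
  step 5: s2 swaps positions 2,3 -> [3 2 1 4]
  step 6: s1^-1 swaps positions 1,2 -> [2 3 1 4]
  step 7: s3^-1 swaps positions 3,4 -> [2 3 4 1]
  step 8: s3 swaps positions 3,4 -> [2 3 1 4]
  step 9: s3 swaps positions 3,4 -> [2 3 4 1]
Final permutation (position -> original strand): [2 3 4 1]
Closure components = cycle count of this permutation = 1.

Answer: 1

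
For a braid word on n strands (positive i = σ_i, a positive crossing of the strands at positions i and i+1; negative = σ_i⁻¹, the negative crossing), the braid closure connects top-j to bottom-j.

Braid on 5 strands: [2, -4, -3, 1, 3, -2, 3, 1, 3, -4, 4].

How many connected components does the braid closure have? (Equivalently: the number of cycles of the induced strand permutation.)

2

Derivation:
Track the strand permutation on 5 strands, starting from identity.
  step 1: s2 swaps positions 2,3 -> [1 3 2 4 5]
  step 2: s4^-1 swaps positions 4,5 -> [1 3 2 5 4]
  step 3: s3^-1 swaps positions 3,4 -> [1 3 5 2 4]
  step 4: s1 swaps positions 1,2 -> [3 1 5 2 4]
  step 5: s3 swaps positions 3,4 -> [3 1 2 5 4]
  step 6: s2^-1 swaps positions 2,3 -> [3 2 1 5 4]
  step 7: s3 swaps positions 3,4 -> [3 2 5 1 4]
  step 8: s1 swaps positions 1,2 -> [2 3 5 1 4]
  step 9: s3 swaps positions 3,4 -> [2 3 1 5 4]
  step 10: s4^-1 swaps positions 4,5 -> [2 3 1 4 5]
  step 11: s4 swaps positions 4,5 -> [2 3 1 5 4]
Final permutation (position -> original strand): [2 3 1 5 4]
Closure components = cycle count of this permutation = 2.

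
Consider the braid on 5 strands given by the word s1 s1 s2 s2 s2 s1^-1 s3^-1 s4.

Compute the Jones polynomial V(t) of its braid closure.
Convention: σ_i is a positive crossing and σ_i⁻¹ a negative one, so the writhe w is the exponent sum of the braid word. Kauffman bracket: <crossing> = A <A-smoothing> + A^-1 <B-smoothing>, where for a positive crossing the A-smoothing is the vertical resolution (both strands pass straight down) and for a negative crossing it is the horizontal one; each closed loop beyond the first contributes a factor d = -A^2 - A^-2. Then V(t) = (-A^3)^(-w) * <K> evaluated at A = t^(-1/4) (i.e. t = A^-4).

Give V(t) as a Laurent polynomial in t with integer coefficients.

The presented braid s1 s1 s2 s2 s2 s1^-1 s3^-1 s4 on 5 strands reduces by inverse Markov moves (closure unchanged at each step):
  Destabilize: the word has the form β·s4 where s4 occurs only as the final letter (β ∈ B_4); drop it and the last strand → 4 strands.
  Destabilize: the word has the form β·s3^-1 where s3^-1 occurs only as the final letter (β ∈ B_3); drop it and the last strand → 3 strands.
  Deconjugate: the word is γ·β·γ⁻¹ with γ = s1 (prefix) and γ⁻¹ = s1^-1 (suffix); strip both.
Reduced to β = s1 s2 s2 s2 on 3 strands, 4 crossings.
Compute on β:
Braid: s1 s2 s2 s2 on 3 strands, 4 crossings.
Writhe w = (#positive) - (#negative) = 4 - 0 = 4.
Computing the Kauffman bracket via state sum. There are 2^4 = 16 states.
Each crossing splits two ways (0=vertical, 1=horizontal). The state's weight is A^(#A-smoothings - #B-smoothings) * d^(loops - 1).
  state 0000: A-exp=+4, loops=3, term = A^4 * d^2
  state 0001: A-exp=+2, loops=2, term = A^2 * d^1
  state 0010: A-exp=+2, loops=2, term = A^2 * d^1
  state 0011: A-exp=+0, loops=3, term = A^0 * d^2
  state 0100: A-exp=+2, loops=2, term = A^2 * d^1
  state 0101: A-exp=+0, loops=3, term = A^0 * d^2
  state 0110: A-exp=+0, loops=3, term = A^0 * d^2
  state 0111: A-exp=-2, loops=4, term = A^-2 * d^3
  state 1000: A-exp=+2, loops=2, term = A^2 * d^1
  state 1001: A-exp=+0, loops=1, term = A^0 * d^0
  state 1010: A-exp=+0, loops=1, term = A^0 * d^0
  state 1011: A-exp=-2, loops=2, term = A^-2 * d^1
  state 1100: A-exp=+0, loops=1, term = A^0 * d^0
  state 1101: A-exp=-2, loops=2, term = A^-2 * d^1
  state 1110: A-exp=-2, loops=2, term = A^-2 * d^1
  state 1111: A-exp=-4, loops=3, term = A^-4 * d^2
Collect the terms by A-exponent (count of states per loop number):
Powers of d = -A^2 - A^-2: d^2 = A^4 + 2 + A^-4; d^3 = -A^6 - 3*A^2 - 3*A^-2 - A^-6.
  A^4 * (d^2) = A^8 + 2*A^4 + 1
  A^2 * (4*d) = -4*A^4 - 4
  A^0 * (3 + 3*d^2) = 3*A^4 + 9 + 3*A^-4
  A^-2 * (3*d + d^3) = -A^4 - 6 - 6*A^-4 - A^-8
  A^-4 * (d^2) = 1 + 2*A^-4 + A^-8
Summing the groups: <K> = A^8 + 1 - A^-4
Normalise by the writhe: (-A^3)^(-w) = (-A^3)^(-4) = A^-12, so f(A) = A^-12 * <K> = A^-4 + A^-12 - A^-16.
Substitute A = t^(-1/4), i.e. A^e → t^(-e/4): V(t) = -t^4 + t^3 + t

Answer: -t^4 + t^3 + t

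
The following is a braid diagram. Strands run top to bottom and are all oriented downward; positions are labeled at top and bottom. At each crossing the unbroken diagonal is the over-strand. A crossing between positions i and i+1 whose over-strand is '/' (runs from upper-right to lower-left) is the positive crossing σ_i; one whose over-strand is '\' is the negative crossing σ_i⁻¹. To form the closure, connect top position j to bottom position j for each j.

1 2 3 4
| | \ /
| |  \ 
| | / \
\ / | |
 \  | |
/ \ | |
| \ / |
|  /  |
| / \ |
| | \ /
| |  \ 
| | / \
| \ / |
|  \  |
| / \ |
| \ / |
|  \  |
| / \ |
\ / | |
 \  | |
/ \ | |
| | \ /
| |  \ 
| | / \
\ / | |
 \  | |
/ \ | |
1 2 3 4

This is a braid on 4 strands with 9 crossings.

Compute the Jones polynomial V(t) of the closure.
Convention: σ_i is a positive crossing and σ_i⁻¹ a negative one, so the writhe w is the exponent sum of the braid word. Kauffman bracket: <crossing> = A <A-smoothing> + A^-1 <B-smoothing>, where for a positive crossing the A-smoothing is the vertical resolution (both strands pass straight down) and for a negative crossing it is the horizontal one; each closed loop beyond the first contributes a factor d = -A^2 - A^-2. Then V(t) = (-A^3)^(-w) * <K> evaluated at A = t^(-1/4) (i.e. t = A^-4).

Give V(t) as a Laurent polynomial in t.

t^-2 - t^-3 + 3*t^-4 - 3*t^-5 + 4*t^-6 - 4*t^-7 + 2*t^-8 - 2*t^-9 + t^-10

Derivation:
Reading the diagram top to bottom ('/'-over between positions i,i+1 = s_i, '\'-over = s_i^-1): braid word = s3^-1 s1^-1 s2 s3^-1 s2^-1 s2^-1 s1^-1 s3^-1 s1^-1.
Braid: s3^-1 s1^-1 s2 s3^-1 s2^-1 s2^-1 s1^-1 s3^-1 s1^-1 on 4 strands, 9 crossings.
Writhe w = (#positive) - (#negative) = 1 - 8 = -7.
State-sum expansion of <K>. There are 2^9 = 512 states.
For each crossing: s=0 is the vertical smoothing, s=1 horizontal. Crossing k contributes A^(sign_k * (1 - 2*s_k)); loop factor d = -A^2 - A^-2.
Tabulate the states by total A-exponent and number of loops L (A-exp: L × count):
  A^9: L=6 ×1
  A^7: L=5 ×9
  A^5: L=4 ×34, L=6 ×2
  A^3: L=3 ×67, L=5 ×17
  A^1: L=2 ×69, L=4 ×56, L=6 ×1
  A^-1: L=1 ×30, L=3 ×88, L=5 ×8
  A^-3: L=2 ×61, L=4 ×23
  A^-5: L=1 ×9, L=3 ×26, L=5 ×1
  A^-7: L=2 ×6, L=4 ×3
  A^-9: L=3 ×1
Each group contributes A^e * Σ count * d^(L-1):
Powers of d = -A^2 - A^-2: d^2 = A^4 + 2 + A^-4; d^3 = -A^6 - 3*A^2 - 3*A^-2 - A^-6; d^4 = A^8 + 4*A^4 + 6 + 4*A^-4 + A^-8; d^5 = -A^10 - 5*A^6 - 10*A^2 - 10*A^-2 - 5*A^-6 - A^-10.
  A^9 * (d^5) = -A^19 - 5*A^15 - 10*A^11 - 10*A^7 - 5*A^3 - A^-1
  A^7 * (9*d^4) = 9*A^15 + 36*A^11 + 54*A^7 + 36*A^3 + 9*A^-1
  A^5 * (34*d^3 + 2*d^5) = -2*A^15 - 44*A^11 - 122*A^7 - 122*A^3 - 44*A^-1 - 2*A^-5
  A^3 * (67*d^2 + 17*d^4) = 17*A^11 + 135*A^7 + 236*A^3 + 135*A^-1 + 17*A^-5
  A^1 * (69*d + 56*d^3 + d^5) = -A^11 - 61*A^7 - 247*A^3 - 247*A^-1 - 61*A^-5 - A^-9
  A^-1 * (30 + 88*d^2 + 8*d^4) = 8*A^7 + 120*A^3 + 254*A^-1 + 120*A^-5 + 8*A^-9
  A^-3 * (61*d + 23*d^3) = -23*A^3 - 130*A^-1 - 130*A^-5 - 23*A^-9
  A^-5 * (9 + 26*d^2 + d^4) = A^3 + 30*A^-1 + 67*A^-5 + 30*A^-9 + A^-13
  A^-7 * (6*d + 3*d^3) = -3*A^-1 - 15*A^-5 - 15*A^-9 - 3*A^-13
  A^-9 * (d^2) = A^-5 + 2*A^-9 + A^-13
Summing the groups: <K> = -A^19 + 2*A^15 - 2*A^11 + 4*A^7 - 4*A^3 + 3*A^-1 - 3*A^-5 + A^-9 - A^-13
Normalise by the writhe: (-A^3)^(-w) = (-A^3)^(7) = -A^21, so f(A) = -A^21 * <K> = A^40 - 2*A^36 + 2*A^32 - 4*A^28 + 4*A^24 - 3*A^20 + 3*A^16 - A^12 + A^8.
Substitute A = t^(-1/4), i.e. A^e → t^(-e/4): V(t) = t^-2 - t^-3 + 3*t^-4 - 3*t^-5 + 4*t^-6 - 4*t^-7 + 2*t^-8 - 2*t^-9 + t^-10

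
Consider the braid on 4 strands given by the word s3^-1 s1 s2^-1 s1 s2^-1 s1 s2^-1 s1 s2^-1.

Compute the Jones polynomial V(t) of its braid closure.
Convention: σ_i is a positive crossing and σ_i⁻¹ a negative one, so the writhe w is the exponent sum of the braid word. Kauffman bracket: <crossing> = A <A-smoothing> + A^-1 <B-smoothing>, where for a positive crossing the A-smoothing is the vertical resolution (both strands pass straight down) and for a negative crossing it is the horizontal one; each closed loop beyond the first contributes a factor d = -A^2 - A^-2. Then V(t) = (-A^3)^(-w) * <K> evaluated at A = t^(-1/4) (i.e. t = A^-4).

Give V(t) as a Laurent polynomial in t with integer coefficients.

t^4 - 4*t^3 + 6*t^2 - 7*t + 9 - 7*t^-1 + 6*t^-2 - 4*t^-3 + t^-4

Derivation:
Braid: s3^-1 s1 s2^-1 s1 s2^-1 s1 s2^-1 s1 s2^-1 on 4 strands, 9 crossings.
Writhe w = (#positive) - (#negative) = 4 - 5 = -1.
State-sum expansion of <K>. There are 2^9 = 512 states.
Smooth each crossing (0=||, 1=⌣⌢); contribution A^(Σ sign_k(1-2s_k)) * d^(L-1).
Tabulate the states by total A-exponent and number of loops L (A-exp: L × count):
  A^9: L=5 ×1
  A^7: L=4 ×8, L=6 ×1
  A^5: L=3 ×28, L=5 ×8
  A^3: L=2 ×52, L=4 ×32
  A^1: L=1 ×45, L=3 ×77, L=5 ×4
  A^-1: L=2 ×97, L=4 ×29
  A^-3: L=3 ×80, L=5 ×4
  A^-5: L=4 ×36
  A^-7: L=5 ×9
  A^-9: L=6 ×1
Each group contributes A^e * Σ count * d^(L-1):
Powers of d = -A^2 - A^-2: d^2 = A^4 + 2 + A^-4; d^3 = -A^6 - 3*A^2 - 3*A^-2 - A^-6; d^4 = A^8 + 4*A^4 + 6 + 4*A^-4 + A^-8; d^5 = -A^10 - 5*A^6 - 10*A^2 - 10*A^-2 - 5*A^-6 - A^-10.
  A^9 * (d^4) = A^17 + 4*A^13 + 6*A^9 + 4*A^5 + A
  A^7 * (8*d^3 + d^5) = -A^17 - 13*A^13 - 34*A^9 - 34*A^5 - 13*A - A^-3
  A^5 * (28*d^2 + 8*d^4) = 8*A^13 + 60*A^9 + 104*A^5 + 60*A + 8*A^-3
  A^3 * (52*d + 32*d^3) = -32*A^9 - 148*A^5 - 148*A - 32*A^-3
  A^1 * (45 + 77*d^2 + 4*d^4) = 4*A^9 + 93*A^5 + 223*A + 93*A^-3 + 4*A^-7
  A^-1 * (97*d + 29*d^3) = -29*A^5 - 184*A - 184*A^-3 - 29*A^-7
  A^-3 * (80*d^2 + 4*d^4) = 4*A^5 + 96*A + 184*A^-3 + 96*A^-7 + 4*A^-11
  A^-5 * (36*d^3) = -36*A - 108*A^-3 - 108*A^-7 - 36*A^-11
  A^-7 * (9*d^4) = 9*A + 36*A^-3 + 54*A^-7 + 36*A^-11 + 9*A^-15
  A^-9 * (d^5) = -A - 5*A^-3 - 10*A^-7 - 10*A^-11 - 5*A^-15 - A^-19
Summing the groups: <K> = -A^13 + 4*A^9 - 6*A^5 + 7*A - 9*A^-3 + 7*A^-7 - 6*A^-11 + 4*A^-15 - A^-19
Normalise by the writhe: (-A^3)^(-w) = (-A^3)^(1) = -A^3, so f(A) = -A^3 * <K> = A^16 - 4*A^12 + 6*A^8 - 7*A^4 + 9 - 7*A^-4 + 6*A^-8 - 4*A^-12 + A^-16.
Substitute A = t^(-1/4), i.e. A^e → t^(-e/4): V(t) = t^4 - 4*t^3 + 6*t^2 - 7*t + 9 - 7*t^-1 + 6*t^-2 - 4*t^-3 + t^-4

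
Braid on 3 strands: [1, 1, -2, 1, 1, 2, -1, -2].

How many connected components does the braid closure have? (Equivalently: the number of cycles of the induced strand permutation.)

1

Derivation:
Track the strand permutation on 3 strands, starting from identity.
  step 1: s1 swaps positions 1,2 -> [2 1 3]
  step 2: s1 swaps positions 1,2 -> [1 2 3]
  step 3: s2^-1 swaps positions 2,3 -> [1 3 2]
  step 4: s1 swaps positions 1,2 -> [3 1 2]
  step 5: s1 swaps positions 1,2 -> [1 3 2]
  step 6: s2 swaps positions 2,3 -> [1 2 3]
  step 7: s1^-1 swaps positions 1,2 -> [2 1 3]
  step 8: s2^-1 swaps positions 2,3 -> [2 3 1]
Final permutation (position -> original strand): [2 3 1]
Closure components = cycle count of this permutation = 1.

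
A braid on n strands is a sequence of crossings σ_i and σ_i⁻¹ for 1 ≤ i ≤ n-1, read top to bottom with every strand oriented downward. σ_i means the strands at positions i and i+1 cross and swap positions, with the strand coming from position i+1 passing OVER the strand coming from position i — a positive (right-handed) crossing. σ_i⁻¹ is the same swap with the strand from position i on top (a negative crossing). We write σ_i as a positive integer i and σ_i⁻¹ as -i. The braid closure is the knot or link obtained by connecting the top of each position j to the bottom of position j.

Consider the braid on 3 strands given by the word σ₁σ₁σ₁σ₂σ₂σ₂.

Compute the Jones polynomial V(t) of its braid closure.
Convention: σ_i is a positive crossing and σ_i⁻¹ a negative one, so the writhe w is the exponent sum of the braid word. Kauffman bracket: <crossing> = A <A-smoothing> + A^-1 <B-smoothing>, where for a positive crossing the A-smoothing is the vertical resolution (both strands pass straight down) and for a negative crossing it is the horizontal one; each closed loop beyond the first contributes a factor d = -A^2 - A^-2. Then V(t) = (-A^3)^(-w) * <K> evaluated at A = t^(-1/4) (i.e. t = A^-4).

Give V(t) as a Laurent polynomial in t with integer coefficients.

t^8 - 2*t^7 + t^6 - 2*t^5 + 2*t^4 + t^2

Derivation:
Braid: s1 s1 s1 s2 s2 s2 on 3 strands, 6 crossings.
Writhe w = (#positive) - (#negative) = 6 - 0 = 6.
State-sum expansion of <K>. There are 2^6 = 64 states.
For each crossing: s=0 is the vertical smoothing, s=1 horizontal. Crossing k contributes A^(sign_k * (1 - 2*s_k)); loop factor d = -A^2 - A^-2.
Tabulate the states by total A-exponent and number of loops L (A-exp: L × count):
  A^6: L=3 ×1
  A^4: L=2 ×6
  A^2: L=1 ×9, L=3 ×6
  A^0: L=2 ×18, L=4 ×2
  A^-2: L=3 ×15
  A^-4: L=4 ×6
  A^-6: L=5 ×1
Each group contributes A^e * Σ count * d^(L-1):
Powers of d = -A^2 - A^-2: d^2 = A^4 + 2 + A^-4; d^3 = -A^6 - 3*A^2 - 3*A^-2 - A^-6; d^4 = A^8 + 4*A^4 + 6 + 4*A^-4 + A^-8.
  A^6 * (d^2) = A^10 + 2*A^6 + A^2
  A^4 * (6*d) = -6*A^6 - 6*A^2
  A^2 * (9 + 6*d^2) = 6*A^6 + 21*A^2 + 6*A^-2
  A^0 * (18*d + 2*d^3) = -2*A^6 - 24*A^2 - 24*A^-2 - 2*A^-6
  A^-2 * (15*d^2) = 15*A^2 + 30*A^-2 + 15*A^-6
  A^-4 * (6*d^3) = -6*A^2 - 18*A^-2 - 18*A^-6 - 6*A^-10
  A^-6 * (d^4) = A^2 + 4*A^-2 + 6*A^-6 + 4*A^-10 + A^-14
Summing the groups: <K> = A^10 + 2*A^2 - 2*A^-2 + A^-6 - 2*A^-10 + A^-14
Normalise by the writhe: (-A^3)^(-w) = (-A^3)^(-6) = A^-18, so f(A) = A^-18 * <K> = A^-8 + 2*A^-16 - 2*A^-20 + A^-24 - 2*A^-28 + A^-32.
Substitute A = t^(-1/4), i.e. A^e → t^(-e/4): V(t) = t^8 - 2*t^7 + t^6 - 2*t^5 + 2*t^4 + t^2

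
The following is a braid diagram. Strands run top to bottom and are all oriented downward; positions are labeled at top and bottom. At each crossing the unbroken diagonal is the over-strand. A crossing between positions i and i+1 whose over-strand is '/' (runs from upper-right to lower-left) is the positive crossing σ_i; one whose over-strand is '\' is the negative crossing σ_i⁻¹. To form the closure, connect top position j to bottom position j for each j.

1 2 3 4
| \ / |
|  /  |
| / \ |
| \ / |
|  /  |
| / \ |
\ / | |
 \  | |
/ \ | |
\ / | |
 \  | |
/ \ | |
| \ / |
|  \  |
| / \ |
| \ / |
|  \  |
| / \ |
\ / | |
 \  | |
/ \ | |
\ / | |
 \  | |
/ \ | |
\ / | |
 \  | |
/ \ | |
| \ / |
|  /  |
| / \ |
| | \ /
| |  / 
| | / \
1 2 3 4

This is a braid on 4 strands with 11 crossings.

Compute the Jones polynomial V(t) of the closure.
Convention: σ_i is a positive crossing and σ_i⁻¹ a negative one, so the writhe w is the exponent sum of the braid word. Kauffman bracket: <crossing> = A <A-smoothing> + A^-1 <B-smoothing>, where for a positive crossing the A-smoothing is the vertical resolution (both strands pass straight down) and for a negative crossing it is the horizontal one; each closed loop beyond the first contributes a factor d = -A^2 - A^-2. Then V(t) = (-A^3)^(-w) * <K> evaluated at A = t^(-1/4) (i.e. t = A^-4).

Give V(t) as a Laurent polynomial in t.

-1 + 3*t^-1 - 4*t^-2 + 6*t^-3 - 5*t^-4 + 5*t^-5 - 4*t^-6 + 2*t^-7 - t^-8

Derivation:
Reading the diagram top to bottom ('/'-over between positions i,i+1 = s_i, '\'-over = s_i^-1): braid word = s2 s2 s1^-1 s1^-1 s2^-1 s2^-1 s1^-1 s1^-1 s1^-1 s2 s3.
The presented braid s2 s2 s1^-1 s1^-1 s2^-1 s2^-1 s1^-1 s1^-1 s1^-1 s2 s3 on 4 strands reduces by inverse Markov moves (closure unchanged at each step):
  Destabilize: the word has the form β·s3 where s3 occurs only as the final letter (β ∈ B_3); drop it and the last strand → 3 strands.
Reduced to β = s2 s2 s1^-1 s1^-1 s2^-1 s2^-1 s1^-1 s1^-1 s1^-1 s2 on 3 strands, 10 crossings.
Compute on β:
Braid: s2 s2 s1^-1 s1^-1 s2^-1 s2^-1 s1^-1 s1^-1 s1^-1 s2 on 3 strands, 10 crossings.
Writhe w = (#positive) - (#negative) = 3 - 7 = -4.
Computing the Kauffman bracket via state sum. There are 2^10 = 1024 states.
For each crossing: s=0 is the vertical smoothing, s=1 horizontal. Crossing k contributes A^(sign_k * (1 - 2*s_k)); loop factor d = -A^2 - A^-2.
Tabulate the states by total A-exponent and number of loops L (A-exp: L × count):
  A^10: L=6 ×1
  A^8: L=5 ×10
  A^6: L=4 ×41, L=6 ×4
  A^4: L=3 ×87, L=5 ×32, L=7 ×1
  A^2: L=2 ×97, L=4 ×100, L=6 ×13
  A^0: L=1 ×46, L=3 ×152, L=5 ×52, L=7 ×2
  A^-2: L=2 ×103, L=4 ×96, L=6 ×11
  A^-4: L=1 ×15, L=3 ×79, L=5 ×26
  A^-6: L=2 ×18, L=4 ×26, L=6 ×1
  A^-8: L=3 ×8, L=5 ×2
  A^-10: L=4 ×1
Each group contributes A^e * Σ count * d^(L-1):
Powers of d = -A^2 - A^-2: d^2 = A^4 + 2 + A^-4; d^3 = -A^6 - 3*A^2 - 3*A^-2 - A^-6; d^4 = A^8 + 4*A^4 + 6 + 4*A^-4 + A^-8; d^5 = -A^10 - 5*A^6 - 10*A^2 - 10*A^-2 - 5*A^-6 - A^-10; d^6 = A^12 + 6*A^8 + 15*A^4 + 20 + 15*A^-4 + 6*A^-8 + A^-12.
  A^10 * (d^5) = -A^20 - 5*A^16 - 10*A^12 - 10*A^8 - 5*A^4 - 1
  A^8 * (10*d^4) = 10*A^16 + 40*A^12 + 60*A^8 + 40*A^4 + 10
  A^6 * (41*d^3 + 4*d^5) = -4*A^16 - 61*A^12 - 163*A^8 - 163*A^4 - 61 - 4*A^-4
  A^4 * (87*d^2 + 32*d^4 + d^6) = A^16 + 38*A^12 + 230*A^8 + 386*A^4 + 230 + 38*A^-4 + A^-8
  A^2 * (97*d + 100*d^3 + 13*d^5) = -13*A^12 - 165*A^8 - 527*A^4 - 527 - 165*A^-4 - 13*A^-8
  A^0 * (46 + 152*d^2 + 52*d^4 + 2*d^6) = 2*A^12 + 64*A^8 + 390*A^4 + 702 + 390*A^-4 + 64*A^-8 + 2*A^-12
  A^-2 * (103*d + 96*d^3 + 11*d^5) = -11*A^8 - 151*A^4 - 501 - 501*A^-4 - 151*A^-8 - 11*A^-12
  A^-4 * (15 + 79*d^2 + 26*d^4) = 26*A^4 + 183 + 329*A^-4 + 183*A^-8 + 26*A^-12
  A^-6 * (18*d + 26*d^3 + d^5) = -A^4 - 31 - 106*A^-4 - 106*A^-8 - 31*A^-12 - A^-16
  A^-8 * (8*d^2 + 2*d^4) = 2 + 16*A^-4 + 28*A^-8 + 16*A^-12 + 2*A^-16
  A^-10 * (d^3) = -A^-4 - 3*A^-8 - 3*A^-12 - A^-16
Summing the groups: <K> = -A^20 + 2*A^16 - 4*A^12 + 5*A^8 - 5*A^4 + 6 - 4*A^-4 + 3*A^-8 - A^-12
Normalise by the writhe: (-A^3)^(-w) = (-A^3)^(4) = A^12, so f(A) = A^12 * <K> = -A^32 + 2*A^28 - 4*A^24 + 5*A^20 - 5*A^16 + 6*A^12 - 4*A^8 + 3*A^4 - 1.
Substitute A = t^(-1/4), i.e. A^e → t^(-e/4): V(t) = -1 + 3*t^-1 - 4*t^-2 + 6*t^-3 - 5*t^-4 + 5*t^-5 - 4*t^-6 + 2*t^-7 - t^-8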